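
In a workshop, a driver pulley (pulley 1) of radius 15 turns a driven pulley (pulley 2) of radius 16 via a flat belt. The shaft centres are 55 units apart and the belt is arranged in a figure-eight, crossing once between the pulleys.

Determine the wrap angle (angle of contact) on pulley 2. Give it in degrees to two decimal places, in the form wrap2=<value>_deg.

wrap2=248.62_deg

crossed belt: β = asin((r1+r2)/C) = asin(31/55) = 34.3077°
wrap1 = wrap2 = π + 2β = 248.6153°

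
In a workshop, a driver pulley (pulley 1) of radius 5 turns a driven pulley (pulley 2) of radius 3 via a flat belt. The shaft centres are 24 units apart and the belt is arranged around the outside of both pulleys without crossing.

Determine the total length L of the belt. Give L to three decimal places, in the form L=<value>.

open belt: β = asin((r2−r1)/C) = asin(-2/24) = -4.7802°
wrap1 = π − 2β = 189.5604°
wrap2 = π + 2β = 170.4396°
tangent length = C·cosβ = 23.9165
L = r1·wrap1 + r2·wrap2 + 2·C·cosβ = 5·3.3085 + 3·2.9747 + 2·23.9165 = 73.2995

L=73.300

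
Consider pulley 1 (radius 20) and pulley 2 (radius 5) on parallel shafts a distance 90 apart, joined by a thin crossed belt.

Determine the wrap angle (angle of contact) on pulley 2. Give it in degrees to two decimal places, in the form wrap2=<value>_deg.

crossed belt: β = asin((r1+r2)/C) = asin(25/90) = 16.1276°
wrap1 = wrap2 = π + 2β = 212.2552°

wrap2=212.26_deg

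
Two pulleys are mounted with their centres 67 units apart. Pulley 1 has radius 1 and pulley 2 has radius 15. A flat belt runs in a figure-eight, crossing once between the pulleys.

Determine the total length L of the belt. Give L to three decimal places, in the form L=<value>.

crossed belt: β = asin((r1+r2)/C) = asin(16/67) = 13.8161°
wrap1 = wrap2 = π + 2β = 207.6322°
tangent length = C·cosβ = 65.0615
L = (r1+r2)·wrap + 2·C·cosβ = 16·3.6239 + 2·65.0615 = 188.1049

L=188.105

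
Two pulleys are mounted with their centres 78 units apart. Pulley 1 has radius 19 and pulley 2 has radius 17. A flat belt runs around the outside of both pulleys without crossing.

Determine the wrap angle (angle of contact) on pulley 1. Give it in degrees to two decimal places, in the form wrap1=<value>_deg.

open belt: β = asin((r2−r1)/C) = asin(-2/78) = -1.4693°
wrap1 = π − 2β = 182.9386°
wrap2 = π + 2β = 177.0614°

wrap1=182.94_deg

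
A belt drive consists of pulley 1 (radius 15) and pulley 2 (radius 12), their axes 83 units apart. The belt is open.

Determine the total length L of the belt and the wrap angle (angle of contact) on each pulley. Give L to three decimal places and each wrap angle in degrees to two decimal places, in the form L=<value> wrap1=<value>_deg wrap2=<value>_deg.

open belt: β = asin((r2−r1)/C) = asin(-3/83) = -2.0714°
wrap1 = π − 2β = 184.1428°
wrap2 = π + 2β = 175.8572°
tangent length = C·cosβ = 82.9458
L = r1·wrap1 + r2·wrap2 + 2·C·cosβ = 15·3.2139 + 12·3.0693 + 2·82.9458 = 250.9314

L=250.931 wrap1=184.14_deg wrap2=175.86_deg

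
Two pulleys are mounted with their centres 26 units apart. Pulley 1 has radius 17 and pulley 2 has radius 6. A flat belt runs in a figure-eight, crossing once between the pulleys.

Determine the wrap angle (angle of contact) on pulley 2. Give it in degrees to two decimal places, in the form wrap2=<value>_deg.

crossed belt: β = asin((r1+r2)/C) = asin(23/26) = 62.2042°
wrap1 = wrap2 = π + 2β = 304.4085°

wrap2=304.41_deg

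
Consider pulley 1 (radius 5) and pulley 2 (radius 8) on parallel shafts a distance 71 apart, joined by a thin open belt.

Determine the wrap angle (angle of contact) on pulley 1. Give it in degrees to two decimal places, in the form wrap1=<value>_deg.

wrap1=175.16_deg

open belt: β = asin((r2−r1)/C) = asin(3/71) = 2.4217°
wrap1 = π − 2β = 175.1567°
wrap2 = π + 2β = 184.8433°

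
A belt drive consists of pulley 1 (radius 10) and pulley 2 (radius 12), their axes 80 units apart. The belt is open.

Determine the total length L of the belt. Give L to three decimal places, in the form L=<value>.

open belt: β = asin((r2−r1)/C) = asin(2/80) = 1.4325°
wrap1 = π − 2β = 177.1349°
wrap2 = π + 2β = 182.8651°
tangent length = C·cosβ = 79.9750
L = r1·wrap1 + r2·wrap2 + 2·C·cosβ = 10·3.0916 + 12·3.1916 + 2·79.9750 = 229.1650

L=229.165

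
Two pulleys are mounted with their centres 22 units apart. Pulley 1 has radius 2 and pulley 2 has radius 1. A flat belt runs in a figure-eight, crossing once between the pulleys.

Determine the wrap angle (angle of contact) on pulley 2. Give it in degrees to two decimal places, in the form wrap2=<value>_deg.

crossed belt: β = asin((r1+r2)/C) = asin(3/22) = 7.8375°
wrap1 = wrap2 = π + 2β = 195.6750°

wrap2=195.67_deg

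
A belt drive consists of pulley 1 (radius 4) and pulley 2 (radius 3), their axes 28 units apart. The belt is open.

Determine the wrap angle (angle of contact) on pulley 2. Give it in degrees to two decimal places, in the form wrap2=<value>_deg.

wrap2=175.91_deg

open belt: β = asin((r2−r1)/C) = asin(-1/28) = -2.0467°
wrap1 = π − 2β = 184.0934°
wrap2 = π + 2β = 175.9066°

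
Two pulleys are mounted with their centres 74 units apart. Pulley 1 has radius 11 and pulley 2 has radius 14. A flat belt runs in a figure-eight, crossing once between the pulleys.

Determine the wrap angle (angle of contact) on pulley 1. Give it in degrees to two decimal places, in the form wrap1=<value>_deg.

wrap1=219.49_deg

crossed belt: β = asin((r1+r2)/C) = asin(25/74) = 19.7452°
wrap1 = wrap2 = π + 2β = 219.4904°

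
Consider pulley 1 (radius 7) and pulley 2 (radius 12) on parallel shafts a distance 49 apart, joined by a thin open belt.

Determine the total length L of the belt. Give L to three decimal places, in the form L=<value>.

open belt: β = asin((r2−r1)/C) = asin(5/49) = 5.8567°
wrap1 = π − 2β = 168.2866°
wrap2 = π + 2β = 191.7134°
tangent length = C·cosβ = 48.7442
L = r1·wrap1 + r2·wrap2 + 2·C·cosβ = 7·2.9372 + 12·3.3460 + 2·48.7442 = 158.2009

L=158.201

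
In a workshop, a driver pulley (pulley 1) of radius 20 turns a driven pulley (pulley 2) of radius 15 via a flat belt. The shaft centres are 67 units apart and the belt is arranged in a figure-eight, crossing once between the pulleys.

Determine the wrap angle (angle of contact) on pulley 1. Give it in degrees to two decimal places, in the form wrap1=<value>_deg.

crossed belt: β = asin((r1+r2)/C) = asin(35/67) = 31.4926°
wrap1 = wrap2 = π + 2β = 242.9851°

wrap1=242.99_deg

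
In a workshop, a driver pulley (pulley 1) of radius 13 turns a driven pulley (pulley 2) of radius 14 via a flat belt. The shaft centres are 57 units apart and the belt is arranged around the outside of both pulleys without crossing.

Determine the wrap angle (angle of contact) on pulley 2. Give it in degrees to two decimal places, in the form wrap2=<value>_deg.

wrap2=182.01_deg

open belt: β = asin((r2−r1)/C) = asin(1/57) = 1.0052°
wrap1 = π − 2β = 177.9895°
wrap2 = π + 2β = 182.0105°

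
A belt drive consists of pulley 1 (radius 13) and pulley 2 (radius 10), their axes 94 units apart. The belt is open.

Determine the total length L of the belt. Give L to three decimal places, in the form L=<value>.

L=260.352

open belt: β = asin((r2−r1)/C) = asin(-3/94) = -1.8289°
wrap1 = π − 2β = 183.6578°
wrap2 = π + 2β = 176.3422°
tangent length = C·cosβ = 93.9521
L = r1·wrap1 + r2·wrap2 + 2·C·cosβ = 13·3.2054 + 10·3.0778 + 2·93.9521 = 260.3524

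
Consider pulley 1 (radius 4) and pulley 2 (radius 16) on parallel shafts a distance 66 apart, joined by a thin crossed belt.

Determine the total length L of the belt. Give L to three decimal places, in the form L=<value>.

L=200.940

crossed belt: β = asin((r1+r2)/C) = asin(20/66) = 17.6397°
wrap1 = wrap2 = π + 2β = 215.2794°
tangent length = C·cosβ = 62.8967
L = (r1+r2)·wrap + 2·C·cosβ = 20·3.7573 + 2·62.8967 = 200.9402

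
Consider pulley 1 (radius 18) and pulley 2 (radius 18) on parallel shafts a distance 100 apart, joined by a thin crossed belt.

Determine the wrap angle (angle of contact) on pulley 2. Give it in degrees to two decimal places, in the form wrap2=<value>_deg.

crossed belt: β = asin((r1+r2)/C) = asin(36/100) = 21.1002°
wrap1 = wrap2 = π + 2β = 222.2004°

wrap2=222.20_deg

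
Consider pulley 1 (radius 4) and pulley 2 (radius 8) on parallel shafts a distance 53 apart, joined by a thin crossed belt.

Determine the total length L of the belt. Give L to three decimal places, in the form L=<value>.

crossed belt: β = asin((r1+r2)/C) = asin(12/53) = 13.0861°
wrap1 = wrap2 = π + 2β = 206.1722°
tangent length = C·cosβ = 51.6236
L = (r1+r2)·wrap + 2·C·cosβ = 12·3.5984 + 2·51.6236 = 146.4279

L=146.428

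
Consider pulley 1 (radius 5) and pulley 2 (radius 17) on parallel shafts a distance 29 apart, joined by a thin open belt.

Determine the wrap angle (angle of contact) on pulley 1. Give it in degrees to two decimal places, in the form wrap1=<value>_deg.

wrap1=131.11_deg

open belt: β = asin((r2−r1)/C) = asin(12/29) = 24.4433°
wrap1 = π − 2β = 131.1133°
wrap2 = π + 2β = 228.8867°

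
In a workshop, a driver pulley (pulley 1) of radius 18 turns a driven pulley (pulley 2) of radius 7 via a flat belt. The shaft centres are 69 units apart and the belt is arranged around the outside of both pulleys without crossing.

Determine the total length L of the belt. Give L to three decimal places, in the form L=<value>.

L=218.297

open belt: β = asin((r2−r1)/C) = asin(-11/69) = -9.1732°
wrap1 = π − 2β = 198.3465°
wrap2 = π + 2β = 161.6535°
tangent length = C·cosβ = 68.1175
L = r1·wrap1 + r2·wrap2 + 2·C·cosβ = 18·3.4618 + 7·2.8214 + 2·68.1175 = 218.2972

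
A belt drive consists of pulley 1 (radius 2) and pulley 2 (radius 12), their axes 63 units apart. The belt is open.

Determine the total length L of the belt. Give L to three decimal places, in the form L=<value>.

open belt: β = asin((r2−r1)/C) = asin(10/63) = 9.1332°
wrap1 = π − 2β = 161.7336°
wrap2 = π + 2β = 198.2664°
tangent length = C·cosβ = 62.2013
L = r1·wrap1 + r2·wrap2 + 2·C·cosβ = 2·2.8228 + 12·3.4604 + 2·62.2013 = 171.5730

L=171.573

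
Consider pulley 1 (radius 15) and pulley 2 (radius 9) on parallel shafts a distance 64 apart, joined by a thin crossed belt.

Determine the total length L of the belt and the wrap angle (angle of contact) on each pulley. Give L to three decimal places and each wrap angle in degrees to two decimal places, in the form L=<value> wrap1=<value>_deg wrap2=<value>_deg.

L=212.508 wrap1=224.05_deg wrap2=224.05_deg

crossed belt: β = asin((r1+r2)/C) = asin(24/64) = 22.0243°
wrap1 = wrap2 = π + 2β = 224.0486°
tangent length = C·cosβ = 59.3296
L = (r1+r2)·wrap + 2·C·cosβ = 24·3.9104 + 2·59.3296 = 212.5084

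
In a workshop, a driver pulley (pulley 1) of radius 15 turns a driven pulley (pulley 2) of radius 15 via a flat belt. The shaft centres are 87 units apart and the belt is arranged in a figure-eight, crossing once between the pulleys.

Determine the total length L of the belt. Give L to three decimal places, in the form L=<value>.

L=278.699

crossed belt: β = asin((r1+r2)/C) = asin(30/87) = 20.1713°
wrap1 = wrap2 = π + 2β = 220.3425°
tangent length = C·cosβ = 81.6639
L = (r1+r2)·wrap + 2·C·cosβ = 30·3.8457 + 2·81.6639 = 278.6990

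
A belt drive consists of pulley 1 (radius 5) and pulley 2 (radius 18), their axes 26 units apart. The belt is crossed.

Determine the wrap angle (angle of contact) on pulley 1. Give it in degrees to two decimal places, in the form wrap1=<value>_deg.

wrap1=304.41_deg

crossed belt: β = asin((r1+r2)/C) = asin(23/26) = 62.2042°
wrap1 = wrap2 = π + 2β = 304.4085°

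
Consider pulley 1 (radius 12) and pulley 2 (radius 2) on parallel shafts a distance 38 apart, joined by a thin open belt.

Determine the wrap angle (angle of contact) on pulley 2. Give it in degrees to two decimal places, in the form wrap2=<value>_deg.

wrap2=149.48_deg

open belt: β = asin((r2−r1)/C) = asin(-10/38) = -15.2575°
wrap1 = π − 2β = 210.5150°
wrap2 = π + 2β = 149.4850°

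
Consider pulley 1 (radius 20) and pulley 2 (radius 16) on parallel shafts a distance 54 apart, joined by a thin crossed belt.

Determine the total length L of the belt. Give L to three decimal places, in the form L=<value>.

crossed belt: β = asin((r1+r2)/C) = asin(36/54) = 41.8103°
wrap1 = wrap2 = π + 2β = 263.6206°
tangent length = C·cosβ = 40.2492
L = (r1+r2)·wrap + 2·C·cosβ = 36·4.6010 + 2·40.2492 = 246.1362

L=246.136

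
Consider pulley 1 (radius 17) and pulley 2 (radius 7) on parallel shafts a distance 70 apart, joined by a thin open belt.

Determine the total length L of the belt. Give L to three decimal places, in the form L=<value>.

L=216.829

open belt: β = asin((r2−r1)/C) = asin(-10/70) = -8.2132°
wrap1 = π − 2β = 196.4264°
wrap2 = π + 2β = 163.5736°
tangent length = C·cosβ = 69.2820
L = r1·wrap1 + r2·wrap2 + 2·C·cosβ = 17·3.4283 + 7·2.8549 + 2·69.2820 = 216.8292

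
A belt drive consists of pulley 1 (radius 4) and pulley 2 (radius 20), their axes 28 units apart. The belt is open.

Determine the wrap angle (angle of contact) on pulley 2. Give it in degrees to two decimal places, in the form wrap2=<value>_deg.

wrap2=249.70_deg

open belt: β = asin((r2−r1)/C) = asin(16/28) = 34.8499°
wrap1 = π − 2β = 110.3002°
wrap2 = π + 2β = 249.6998°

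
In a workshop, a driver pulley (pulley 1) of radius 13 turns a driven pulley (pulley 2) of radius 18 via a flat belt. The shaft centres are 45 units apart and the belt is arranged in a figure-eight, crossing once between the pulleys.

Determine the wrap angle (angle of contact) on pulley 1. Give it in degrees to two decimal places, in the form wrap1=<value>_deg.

wrap1=267.08_deg

crossed belt: β = asin((r1+r2)/C) = asin(31/45) = 43.5422°
wrap1 = wrap2 = π + 2β = 267.0844°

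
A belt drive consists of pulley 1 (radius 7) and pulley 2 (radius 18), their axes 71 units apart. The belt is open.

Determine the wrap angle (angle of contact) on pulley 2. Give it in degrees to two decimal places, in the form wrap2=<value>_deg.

wrap2=197.83_deg

open belt: β = asin((r2−r1)/C) = asin(11/71) = 8.9127°
wrap1 = π − 2β = 162.1746°
wrap2 = π + 2β = 197.8254°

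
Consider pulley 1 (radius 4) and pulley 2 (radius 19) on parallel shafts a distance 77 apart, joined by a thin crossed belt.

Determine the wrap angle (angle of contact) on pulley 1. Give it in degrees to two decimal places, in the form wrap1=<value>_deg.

crossed belt: β = asin((r1+r2)/C) = asin(23/77) = 17.3796°
wrap1 = wrap2 = π + 2β = 214.7592°

wrap1=214.76_deg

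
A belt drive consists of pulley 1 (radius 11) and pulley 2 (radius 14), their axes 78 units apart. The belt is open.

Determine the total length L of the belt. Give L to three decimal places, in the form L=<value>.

L=234.655

open belt: β = asin((r2−r1)/C) = asin(3/78) = 2.2042°
wrap1 = π − 2β = 175.5915°
wrap2 = π + 2β = 184.4085°
tangent length = C·cosβ = 77.9423
L = r1·wrap1 + r2·wrap2 + 2·C·cosβ = 11·3.0647 + 14·3.2185 + 2·77.9423 = 234.6552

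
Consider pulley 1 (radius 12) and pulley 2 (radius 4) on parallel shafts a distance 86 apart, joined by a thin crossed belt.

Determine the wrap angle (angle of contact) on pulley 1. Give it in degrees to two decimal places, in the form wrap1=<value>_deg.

wrap1=201.44_deg

crossed belt: β = asin((r1+r2)/C) = asin(16/86) = 10.7222°
wrap1 = wrap2 = π + 2β = 201.4443°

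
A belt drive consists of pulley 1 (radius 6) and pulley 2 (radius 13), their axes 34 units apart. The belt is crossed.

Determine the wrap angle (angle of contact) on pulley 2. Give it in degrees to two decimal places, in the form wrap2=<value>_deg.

crossed belt: β = asin((r1+r2)/C) = asin(19/34) = 33.9745°
wrap1 = wrap2 = π + 2β = 247.9490°

wrap2=247.95_deg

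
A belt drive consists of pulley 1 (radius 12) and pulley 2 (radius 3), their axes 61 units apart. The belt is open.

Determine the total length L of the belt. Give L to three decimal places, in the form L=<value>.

L=170.454

open belt: β = asin((r2−r1)/C) = asin(-9/61) = -8.4844°
wrap1 = π − 2β = 196.9689°
wrap2 = π + 2β = 163.0311°
tangent length = C·cosβ = 60.3324
L = r1·wrap1 + r2·wrap2 + 2·C·cosβ = 12·3.4378 + 3·2.8454 + 2·60.3324 = 170.4542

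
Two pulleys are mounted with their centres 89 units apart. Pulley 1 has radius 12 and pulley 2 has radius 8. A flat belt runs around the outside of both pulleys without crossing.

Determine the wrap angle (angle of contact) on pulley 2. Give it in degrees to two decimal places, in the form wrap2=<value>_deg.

wrap2=174.85_deg

open belt: β = asin((r2−r1)/C) = asin(-4/89) = -2.5760°
wrap1 = π − 2β = 185.1519°
wrap2 = π + 2β = 174.8481°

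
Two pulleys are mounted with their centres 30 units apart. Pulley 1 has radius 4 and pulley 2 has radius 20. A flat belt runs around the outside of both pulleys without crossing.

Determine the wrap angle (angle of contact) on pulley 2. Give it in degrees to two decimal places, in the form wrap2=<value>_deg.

wrap2=244.46_deg

open belt: β = asin((r2−r1)/C) = asin(16/30) = 32.2310°
wrap1 = π − 2β = 115.5381°
wrap2 = π + 2β = 244.4619°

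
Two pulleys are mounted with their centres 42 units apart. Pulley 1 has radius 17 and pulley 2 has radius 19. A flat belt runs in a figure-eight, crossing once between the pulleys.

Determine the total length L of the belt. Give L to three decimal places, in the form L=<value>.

crossed belt: β = asin((r1+r2)/C) = asin(36/42) = 58.9973°
wrap1 = wrap2 = π + 2β = 297.9946°
tangent length = C·cosβ = 21.6333
L = (r1+r2)·wrap + 2·C·cosβ = 36·5.2010 + 2·21.6333 = 230.5021

L=230.502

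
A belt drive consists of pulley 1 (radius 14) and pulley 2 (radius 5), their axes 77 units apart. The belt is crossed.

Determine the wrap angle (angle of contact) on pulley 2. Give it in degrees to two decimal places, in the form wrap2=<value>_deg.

wrap2=208.57_deg

crossed belt: β = asin((r1+r2)/C) = asin(19/77) = 14.2855°
wrap1 = wrap2 = π + 2β = 208.5709°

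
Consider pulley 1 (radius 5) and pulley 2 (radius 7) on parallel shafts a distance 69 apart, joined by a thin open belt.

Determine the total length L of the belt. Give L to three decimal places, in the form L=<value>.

L=175.757

open belt: β = asin((r2−r1)/C) = asin(2/69) = 1.6610°
wrap1 = π − 2β = 176.6780°
wrap2 = π + 2β = 183.3220°
tangent length = C·cosβ = 68.9710
L = r1·wrap1 + r2·wrap2 + 2·C·cosβ = 5·3.0836 + 7·3.1996 + 2·68.9710 = 175.7571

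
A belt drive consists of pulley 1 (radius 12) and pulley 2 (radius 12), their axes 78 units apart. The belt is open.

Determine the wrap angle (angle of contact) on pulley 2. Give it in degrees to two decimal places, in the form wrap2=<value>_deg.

wrap2=180.00_deg

open belt: β = asin((r2−r1)/C) = asin(0/78) = 0.0000°
wrap1 = π − 2β = 180.0000°
wrap2 = π + 2β = 180.0000°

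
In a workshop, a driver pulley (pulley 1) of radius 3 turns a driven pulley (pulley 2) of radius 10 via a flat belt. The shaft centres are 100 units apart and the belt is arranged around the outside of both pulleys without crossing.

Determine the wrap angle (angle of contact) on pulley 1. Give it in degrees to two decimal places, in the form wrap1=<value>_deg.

wrap1=171.97_deg

open belt: β = asin((r2−r1)/C) = asin(7/100) = 4.0140°
wrap1 = π − 2β = 171.9720°
wrap2 = π + 2β = 188.0280°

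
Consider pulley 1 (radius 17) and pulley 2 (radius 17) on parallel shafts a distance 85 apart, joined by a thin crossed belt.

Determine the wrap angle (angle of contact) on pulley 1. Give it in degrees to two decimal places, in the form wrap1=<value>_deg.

crossed belt: β = asin((r1+r2)/C) = asin(34/85) = 23.5782°
wrap1 = wrap2 = π + 2β = 227.1564°

wrap1=227.16_deg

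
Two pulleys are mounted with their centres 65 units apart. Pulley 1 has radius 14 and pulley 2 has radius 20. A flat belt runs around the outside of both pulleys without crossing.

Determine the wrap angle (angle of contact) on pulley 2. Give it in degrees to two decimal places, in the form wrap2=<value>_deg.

wrap2=190.59_deg

open belt: β = asin((r2−r1)/C) = asin(6/65) = 5.2964°
wrap1 = π − 2β = 169.4072°
wrap2 = π + 2β = 190.5928°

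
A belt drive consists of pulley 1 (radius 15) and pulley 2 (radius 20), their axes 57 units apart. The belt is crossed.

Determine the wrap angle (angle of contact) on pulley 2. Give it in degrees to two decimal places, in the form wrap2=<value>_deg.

wrap2=255.76_deg

crossed belt: β = asin((r1+r2)/C) = asin(35/57) = 37.8818°
wrap1 = wrap2 = π + 2β = 255.7637°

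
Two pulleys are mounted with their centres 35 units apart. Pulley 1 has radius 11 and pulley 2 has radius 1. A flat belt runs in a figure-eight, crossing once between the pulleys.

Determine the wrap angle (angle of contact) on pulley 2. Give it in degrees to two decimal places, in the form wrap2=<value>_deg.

wrap2=220.10_deg

crossed belt: β = asin((r1+r2)/C) = asin(12/35) = 20.0510°
wrap1 = wrap2 = π + 2β = 220.1021°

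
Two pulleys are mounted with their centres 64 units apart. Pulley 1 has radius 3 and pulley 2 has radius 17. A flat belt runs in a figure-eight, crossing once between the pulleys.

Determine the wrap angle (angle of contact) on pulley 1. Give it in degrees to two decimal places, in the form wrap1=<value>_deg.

wrap1=216.42_deg

crossed belt: β = asin((r1+r2)/C) = asin(20/64) = 18.2100°
wrap1 = wrap2 = π + 2β = 216.4199°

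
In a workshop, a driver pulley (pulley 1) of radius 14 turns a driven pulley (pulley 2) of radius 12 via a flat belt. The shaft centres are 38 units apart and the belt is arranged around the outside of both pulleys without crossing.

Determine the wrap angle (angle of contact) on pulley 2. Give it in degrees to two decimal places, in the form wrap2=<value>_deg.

wrap2=173.97_deg

open belt: β = asin((r2−r1)/C) = asin(-2/38) = -3.0170°
wrap1 = π − 2β = 186.0339°
wrap2 = π + 2β = 173.9661°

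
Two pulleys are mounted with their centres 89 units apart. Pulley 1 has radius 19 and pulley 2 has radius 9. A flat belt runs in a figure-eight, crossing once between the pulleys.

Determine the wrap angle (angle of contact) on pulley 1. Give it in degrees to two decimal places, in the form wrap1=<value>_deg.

crossed belt: β = asin((r1+r2)/C) = asin(28/89) = 18.3371°
wrap1 = wrap2 = π + 2β = 216.6741°

wrap1=216.67_deg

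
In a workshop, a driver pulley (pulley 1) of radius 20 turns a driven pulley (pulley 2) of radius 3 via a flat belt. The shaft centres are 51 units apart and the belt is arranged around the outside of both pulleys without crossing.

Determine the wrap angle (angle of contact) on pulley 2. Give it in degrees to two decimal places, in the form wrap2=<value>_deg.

open belt: β = asin((r2−r1)/C) = asin(-17/51) = -19.4712°
wrap1 = π − 2β = 218.9424°
wrap2 = π + 2β = 141.0576°

wrap2=141.06_deg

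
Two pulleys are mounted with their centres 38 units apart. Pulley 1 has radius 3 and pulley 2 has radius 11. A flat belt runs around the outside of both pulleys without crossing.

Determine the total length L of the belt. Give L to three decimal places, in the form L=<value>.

open belt: β = asin((r2−r1)/C) = asin(8/38) = 12.1532°
wrap1 = π − 2β = 155.6936°
wrap2 = π + 2β = 204.3064°
tangent length = C·cosβ = 37.1484
L = r1·wrap1 + r2·wrap2 + 2·C·cosβ = 3·2.7174 + 11·3.5658 + 2·37.1484 = 121.6728

L=121.673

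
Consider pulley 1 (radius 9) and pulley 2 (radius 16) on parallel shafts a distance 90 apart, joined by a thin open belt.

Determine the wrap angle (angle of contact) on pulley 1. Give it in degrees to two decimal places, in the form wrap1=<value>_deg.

wrap1=171.08_deg

open belt: β = asin((r2−r1)/C) = asin(7/90) = 4.4608°
wrap1 = π − 2β = 171.0783°
wrap2 = π + 2β = 188.9217°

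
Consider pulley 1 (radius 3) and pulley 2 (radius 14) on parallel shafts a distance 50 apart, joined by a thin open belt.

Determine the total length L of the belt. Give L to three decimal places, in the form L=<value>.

open belt: β = asin((r2−r1)/C) = asin(11/50) = 12.7090°
wrap1 = π − 2β = 154.5819°
wrap2 = π + 2β = 205.4181°
tangent length = C·cosβ = 48.7750
L = r1·wrap1 + r2·wrap2 + 2·C·cosβ = 3·2.6980 + 14·3.5852 + 2·48.7750 = 155.8370

L=155.837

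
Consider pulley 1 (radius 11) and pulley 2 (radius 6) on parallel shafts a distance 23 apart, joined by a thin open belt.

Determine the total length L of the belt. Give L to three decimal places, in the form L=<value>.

L=100.498

open belt: β = asin((r2−r1)/C) = asin(-5/23) = -12.5559°
wrap1 = π − 2β = 205.1117°
wrap2 = π + 2β = 154.8883°
tangent length = C·cosβ = 22.4499
L = r1·wrap1 + r2·wrap2 + 2·C·cosβ = 11·3.5799 + 6·2.7033 + 2·22.4499 = 100.4984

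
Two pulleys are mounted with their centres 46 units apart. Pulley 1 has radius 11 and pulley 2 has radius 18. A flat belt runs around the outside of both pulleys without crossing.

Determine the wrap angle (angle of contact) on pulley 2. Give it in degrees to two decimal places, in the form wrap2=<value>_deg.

open belt: β = asin((r2−r1)/C) = asin(7/46) = 8.7529°
wrap1 = π − 2β = 162.4941°
wrap2 = π + 2β = 197.5059°

wrap2=197.51_deg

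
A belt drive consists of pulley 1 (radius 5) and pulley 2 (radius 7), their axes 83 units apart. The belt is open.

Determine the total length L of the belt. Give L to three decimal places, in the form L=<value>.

open belt: β = asin((r2−r1)/C) = asin(2/83) = 1.3808°
wrap1 = π − 2β = 177.2385°
wrap2 = π + 2β = 182.7615°
tangent length = C·cosβ = 82.9759
L = r1·wrap1 + r2·wrap2 + 2·C·cosβ = 5·3.0934 + 7·3.1898 + 2·82.9759 = 203.7473

L=203.747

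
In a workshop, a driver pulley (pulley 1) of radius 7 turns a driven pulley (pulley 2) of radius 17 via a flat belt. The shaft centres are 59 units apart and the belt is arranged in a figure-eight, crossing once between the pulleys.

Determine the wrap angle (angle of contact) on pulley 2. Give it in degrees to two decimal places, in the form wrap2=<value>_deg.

crossed belt: β = asin((r1+r2)/C) = asin(24/59) = 24.0027°
wrap1 = wrap2 = π + 2β = 228.0054°

wrap2=228.01_deg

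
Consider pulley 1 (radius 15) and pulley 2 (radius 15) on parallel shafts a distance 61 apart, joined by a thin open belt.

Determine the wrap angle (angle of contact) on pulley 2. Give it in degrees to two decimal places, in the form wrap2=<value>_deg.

open belt: β = asin((r2−r1)/C) = asin(0/61) = 0.0000°
wrap1 = π − 2β = 180.0000°
wrap2 = π + 2β = 180.0000°

wrap2=180.00_deg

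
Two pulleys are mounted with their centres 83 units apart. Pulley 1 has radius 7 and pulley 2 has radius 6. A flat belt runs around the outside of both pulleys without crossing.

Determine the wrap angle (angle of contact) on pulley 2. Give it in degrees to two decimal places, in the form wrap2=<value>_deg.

wrap2=178.62_deg

open belt: β = asin((r2−r1)/C) = asin(-1/83) = -0.6903°
wrap1 = π − 2β = 181.3807°
wrap2 = π + 2β = 178.6193°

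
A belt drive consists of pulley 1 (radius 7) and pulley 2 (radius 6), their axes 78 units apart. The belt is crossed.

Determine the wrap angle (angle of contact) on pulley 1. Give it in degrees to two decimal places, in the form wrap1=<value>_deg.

wrap1=199.19_deg

crossed belt: β = asin((r1+r2)/C) = asin(13/78) = 9.5941°
wrap1 = wrap2 = π + 2β = 199.1881°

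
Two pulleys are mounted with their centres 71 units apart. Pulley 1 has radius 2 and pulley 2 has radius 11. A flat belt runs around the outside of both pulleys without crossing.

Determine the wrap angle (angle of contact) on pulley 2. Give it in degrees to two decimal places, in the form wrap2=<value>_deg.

open belt: β = asin((r2−r1)/C) = asin(9/71) = 7.2824°
wrap1 = π − 2β = 165.4351°
wrap2 = π + 2β = 194.5649°

wrap2=194.56_deg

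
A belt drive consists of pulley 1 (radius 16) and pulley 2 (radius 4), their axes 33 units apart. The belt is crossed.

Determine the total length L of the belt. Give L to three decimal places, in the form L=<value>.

crossed belt: β = asin((r1+r2)/C) = asin(20/33) = 37.3052°
wrap1 = wrap2 = π + 2β = 254.6104°
tangent length = C·cosβ = 26.2488
L = (r1+r2)·wrap + 2·C·cosβ = 20·4.4438 + 2·26.2488 = 141.3734

L=141.373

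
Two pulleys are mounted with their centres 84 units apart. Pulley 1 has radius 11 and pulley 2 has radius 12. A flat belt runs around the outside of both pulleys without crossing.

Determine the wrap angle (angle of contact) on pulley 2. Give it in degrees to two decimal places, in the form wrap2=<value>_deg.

open belt: β = asin((r2−r1)/C) = asin(1/84) = 0.6821°
wrap1 = π − 2β = 178.6358°
wrap2 = π + 2β = 181.3642°

wrap2=181.36_deg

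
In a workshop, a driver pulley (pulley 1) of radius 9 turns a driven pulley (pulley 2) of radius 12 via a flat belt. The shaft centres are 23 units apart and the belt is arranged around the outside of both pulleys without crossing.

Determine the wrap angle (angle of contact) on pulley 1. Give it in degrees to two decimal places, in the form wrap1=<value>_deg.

wrap1=165.01_deg

open belt: β = asin((r2−r1)/C) = asin(3/23) = 7.4947°
wrap1 = π − 2β = 165.0106°
wrap2 = π + 2β = 194.9894°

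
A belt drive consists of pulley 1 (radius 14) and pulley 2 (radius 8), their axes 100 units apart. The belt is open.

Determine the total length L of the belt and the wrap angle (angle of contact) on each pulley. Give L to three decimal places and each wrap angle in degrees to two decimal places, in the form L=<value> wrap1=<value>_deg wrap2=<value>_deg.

open belt: β = asin((r2−r1)/C) = asin(-6/100) = -3.4398°
wrap1 = π − 2β = 186.8796°
wrap2 = π + 2β = 173.1204°
tangent length = C·cosβ = 99.8198
L = r1·wrap1 + r2·wrap2 + 2·C·cosβ = 14·3.2617 + 8·3.0215 + 2·99.8198 = 269.4751

L=269.475 wrap1=186.88_deg wrap2=173.12_deg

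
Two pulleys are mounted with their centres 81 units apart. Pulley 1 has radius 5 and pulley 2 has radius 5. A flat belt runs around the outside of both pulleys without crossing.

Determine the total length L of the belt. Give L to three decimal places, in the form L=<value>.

L=193.416

open belt: β = asin((r2−r1)/C) = asin(0/81) = 0.0000°
wrap1 = π − 2β = 180.0000°
wrap2 = π + 2β = 180.0000°
tangent length = C·cosβ = 81.0000
L = r1·wrap1 + r2·wrap2 + 2·C·cosβ = 5·3.1416 + 5·3.1416 + 2·81.0000 = 193.4159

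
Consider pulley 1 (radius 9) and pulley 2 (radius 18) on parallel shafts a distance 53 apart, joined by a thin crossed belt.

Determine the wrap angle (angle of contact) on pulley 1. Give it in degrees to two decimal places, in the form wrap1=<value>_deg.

crossed belt: β = asin((r1+r2)/C) = asin(27/53) = 30.6261°
wrap1 = wrap2 = π + 2β = 241.2523°

wrap1=241.25_deg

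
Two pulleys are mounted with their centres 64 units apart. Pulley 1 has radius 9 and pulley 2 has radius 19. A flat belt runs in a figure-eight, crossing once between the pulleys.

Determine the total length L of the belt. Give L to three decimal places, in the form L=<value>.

L=228.422

crossed belt: β = asin((r1+r2)/C) = asin(28/64) = 25.9445°
wrap1 = wrap2 = π + 2β = 231.8890°
tangent length = C·cosβ = 57.5500
L = (r1+r2)·wrap + 2·C·cosβ = 28·4.0472 + 2·57.5500 = 228.4223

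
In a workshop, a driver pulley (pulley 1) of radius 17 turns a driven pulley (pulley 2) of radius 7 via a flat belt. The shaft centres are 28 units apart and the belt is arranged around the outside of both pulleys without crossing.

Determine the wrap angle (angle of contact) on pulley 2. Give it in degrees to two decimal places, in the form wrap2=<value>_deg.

open belt: β = asin((r2−r1)/C) = asin(-10/28) = -20.9248°
wrap1 = π − 2β = 221.8497°
wrap2 = π + 2β = 138.1503°

wrap2=138.15_deg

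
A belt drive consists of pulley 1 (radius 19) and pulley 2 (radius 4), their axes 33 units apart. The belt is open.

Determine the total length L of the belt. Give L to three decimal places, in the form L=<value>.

L=145.200

open belt: β = asin((r2−r1)/C) = asin(-15/33) = -27.0357°
wrap1 = π − 2β = 234.0714°
wrap2 = π + 2β = 125.9286°
tangent length = C·cosβ = 29.3939
L = r1·wrap1 + r2·wrap2 + 2·C·cosβ = 19·4.0853 + 4·2.1979 + 2·29.3939 = 145.2002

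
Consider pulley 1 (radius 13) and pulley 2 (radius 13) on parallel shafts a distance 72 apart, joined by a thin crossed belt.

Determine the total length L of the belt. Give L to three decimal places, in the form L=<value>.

crossed belt: β = asin((r1+r2)/C) = asin(26/72) = 21.1684°
wrap1 = wrap2 = π + 2β = 222.3369°
tangent length = C·cosβ = 67.1416
L = (r1+r2)·wrap + 2·C·cosβ = 26·3.8805 + 2·67.1416 = 235.1766

L=235.177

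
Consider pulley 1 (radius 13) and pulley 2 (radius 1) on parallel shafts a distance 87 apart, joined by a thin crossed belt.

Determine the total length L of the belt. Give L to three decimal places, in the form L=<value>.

crossed belt: β = asin((r1+r2)/C) = asin(14/87) = 9.2603°
wrap1 = wrap2 = π + 2β = 198.5205°
tangent length = C·cosβ = 85.8662
L = (r1+r2)·wrap + 2·C·cosβ = 14·3.4648 + 2·85.8662 = 220.2401

L=220.240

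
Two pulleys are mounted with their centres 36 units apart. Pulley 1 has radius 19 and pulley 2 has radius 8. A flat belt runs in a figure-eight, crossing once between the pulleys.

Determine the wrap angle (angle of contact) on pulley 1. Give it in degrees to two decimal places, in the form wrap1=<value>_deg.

crossed belt: β = asin((r1+r2)/C) = asin(27/36) = 48.5904°
wrap1 = wrap2 = π + 2β = 277.1808°

wrap1=277.18_deg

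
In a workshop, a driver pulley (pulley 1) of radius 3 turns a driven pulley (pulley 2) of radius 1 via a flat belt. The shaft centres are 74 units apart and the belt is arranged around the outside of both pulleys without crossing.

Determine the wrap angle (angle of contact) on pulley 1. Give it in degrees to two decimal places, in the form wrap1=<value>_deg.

wrap1=183.10_deg

open belt: β = asin((r2−r1)/C) = asin(-2/74) = -1.5487°
wrap1 = π − 2β = 183.0974°
wrap2 = π + 2β = 176.9026°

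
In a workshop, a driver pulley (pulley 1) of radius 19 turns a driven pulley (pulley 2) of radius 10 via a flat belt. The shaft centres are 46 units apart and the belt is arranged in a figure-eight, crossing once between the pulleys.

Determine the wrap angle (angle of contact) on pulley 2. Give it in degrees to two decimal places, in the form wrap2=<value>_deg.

wrap2=258.16_deg

crossed belt: β = asin((r1+r2)/C) = asin(29/46) = 39.0822°
wrap1 = wrap2 = π + 2β = 258.1644°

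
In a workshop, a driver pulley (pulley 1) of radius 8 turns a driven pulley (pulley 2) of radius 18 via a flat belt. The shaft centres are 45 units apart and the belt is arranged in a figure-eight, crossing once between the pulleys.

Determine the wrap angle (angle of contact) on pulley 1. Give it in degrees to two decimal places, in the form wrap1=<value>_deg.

wrap1=250.59_deg

crossed belt: β = asin((r1+r2)/C) = asin(26/45) = 35.2944°
wrap1 = wrap2 = π + 2β = 250.5888°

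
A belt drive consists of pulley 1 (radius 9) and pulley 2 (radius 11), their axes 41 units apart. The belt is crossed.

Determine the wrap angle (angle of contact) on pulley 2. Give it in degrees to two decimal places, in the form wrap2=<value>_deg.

wrap2=238.39_deg

crossed belt: β = asin((r1+r2)/C) = asin(20/41) = 29.1964°
wrap1 = wrap2 = π + 2β = 238.3928°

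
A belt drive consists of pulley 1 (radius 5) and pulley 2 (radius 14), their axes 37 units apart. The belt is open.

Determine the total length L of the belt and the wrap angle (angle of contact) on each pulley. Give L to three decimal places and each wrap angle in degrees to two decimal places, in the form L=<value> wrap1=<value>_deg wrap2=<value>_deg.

L=135.890 wrap1=151.84_deg wrap2=208.16_deg

open belt: β = asin((r2−r1)/C) = asin(9/37) = 14.0780°
wrap1 = π − 2β = 151.8439°
wrap2 = π + 2β = 208.1561°
tangent length = C·cosβ = 35.8887
L = r1·wrap1 + r2·wrap2 + 2·C·cosβ = 5·2.6502 + 14·3.6330 + 2·35.8887 = 135.8904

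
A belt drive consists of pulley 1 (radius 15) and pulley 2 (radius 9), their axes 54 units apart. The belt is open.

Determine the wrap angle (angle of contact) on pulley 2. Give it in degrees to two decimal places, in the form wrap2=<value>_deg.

open belt: β = asin((r2−r1)/C) = asin(-6/54) = -6.3794°
wrap1 = π − 2β = 192.7587°
wrap2 = π + 2β = 167.2413°

wrap2=167.24_deg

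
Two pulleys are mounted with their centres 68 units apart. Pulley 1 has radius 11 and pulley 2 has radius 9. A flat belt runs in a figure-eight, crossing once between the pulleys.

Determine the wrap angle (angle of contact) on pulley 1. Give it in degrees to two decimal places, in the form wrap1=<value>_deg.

wrap1=214.21_deg

crossed belt: β = asin((r1+r2)/C) = asin(20/68) = 17.1046°
wrap1 = wrap2 = π + 2β = 214.2093°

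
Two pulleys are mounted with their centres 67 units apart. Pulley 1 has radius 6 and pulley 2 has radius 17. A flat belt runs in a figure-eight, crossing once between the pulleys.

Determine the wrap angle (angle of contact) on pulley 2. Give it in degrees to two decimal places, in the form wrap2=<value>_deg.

crossed belt: β = asin((r1+r2)/C) = asin(23/67) = 20.0771°
wrap1 = wrap2 = π + 2β = 220.1541°

wrap2=220.15_deg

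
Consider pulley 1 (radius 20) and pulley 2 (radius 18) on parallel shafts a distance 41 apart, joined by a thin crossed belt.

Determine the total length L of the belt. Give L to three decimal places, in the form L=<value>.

L=240.297

crossed belt: β = asin((r1+r2)/C) = asin(38/41) = 67.9458°
wrap1 = wrap2 = π + 2β = 315.8917°
tangent length = C·cosβ = 15.3948
L = (r1+r2)·wrap + 2·C·cosβ = 38·5.5133 + 2·15.3948 = 240.2969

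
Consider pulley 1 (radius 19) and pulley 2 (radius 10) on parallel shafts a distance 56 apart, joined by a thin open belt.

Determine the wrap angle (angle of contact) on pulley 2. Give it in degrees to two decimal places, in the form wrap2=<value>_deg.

open belt: β = asin((r2−r1)/C) = asin(-9/56) = -9.2484°
wrap1 = π − 2β = 198.4967°
wrap2 = π + 2β = 161.5033°

wrap2=161.50_deg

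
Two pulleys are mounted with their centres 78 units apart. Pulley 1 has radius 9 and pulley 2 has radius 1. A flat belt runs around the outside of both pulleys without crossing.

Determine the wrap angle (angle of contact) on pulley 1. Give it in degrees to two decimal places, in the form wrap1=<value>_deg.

open belt: β = asin((r2−r1)/C) = asin(-8/78) = -5.8868°
wrap1 = π − 2β = 191.7737°
wrap2 = π + 2β = 168.2263°

wrap1=191.77_deg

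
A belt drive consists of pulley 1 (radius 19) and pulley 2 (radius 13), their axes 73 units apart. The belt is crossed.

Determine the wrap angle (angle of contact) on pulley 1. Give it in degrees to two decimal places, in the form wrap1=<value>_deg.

crossed belt: β = asin((r1+r2)/C) = asin(32/73) = 25.9990°
wrap1 = wrap2 = π + 2β = 231.9981°

wrap1=232.00_deg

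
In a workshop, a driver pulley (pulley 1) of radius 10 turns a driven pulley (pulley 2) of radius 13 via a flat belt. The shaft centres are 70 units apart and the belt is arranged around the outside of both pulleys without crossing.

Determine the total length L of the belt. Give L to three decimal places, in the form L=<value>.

L=212.385

open belt: β = asin((r2−r1)/C) = asin(3/70) = 2.4563°
wrap1 = π − 2β = 175.0874°
wrap2 = π + 2β = 184.9126°
tangent length = C·cosβ = 69.9357
L = r1·wrap1 + r2·wrap2 + 2·C·cosβ = 10·3.0559 + 13·3.2273 + 2·69.9357 = 212.3852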